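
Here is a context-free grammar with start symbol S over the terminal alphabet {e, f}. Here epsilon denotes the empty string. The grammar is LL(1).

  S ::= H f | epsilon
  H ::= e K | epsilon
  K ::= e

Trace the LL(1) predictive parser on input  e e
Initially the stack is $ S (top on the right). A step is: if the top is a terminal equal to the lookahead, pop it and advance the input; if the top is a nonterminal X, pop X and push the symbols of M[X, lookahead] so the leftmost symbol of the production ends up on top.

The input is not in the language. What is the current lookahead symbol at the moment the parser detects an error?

step 1: stack=$ S  input=e e $  — expand S ::= H f
step 2: stack=$ f H  input=e e $  — expand H ::= e K
step 3: stack=$ f K e  input=e e $  — match e
step 4: stack=$ f K  input=e $  — expand K ::= e
step 5: stack=$ f e  input=e $  — match e
step 6: stack=$ f  input=$  — error: top is terminal f but lookahead is $

$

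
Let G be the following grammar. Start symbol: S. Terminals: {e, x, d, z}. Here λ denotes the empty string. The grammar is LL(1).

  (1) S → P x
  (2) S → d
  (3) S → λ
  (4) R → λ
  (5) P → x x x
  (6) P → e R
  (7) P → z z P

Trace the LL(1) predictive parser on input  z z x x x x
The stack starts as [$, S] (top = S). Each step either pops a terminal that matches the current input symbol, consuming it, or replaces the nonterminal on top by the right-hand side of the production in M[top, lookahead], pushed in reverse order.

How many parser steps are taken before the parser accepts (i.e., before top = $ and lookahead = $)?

     Stack      Input          Action
  1  $ S        z z x x x x $  expand S → P x
  2  $ x P      z z x x x x $  expand P → z z P
  3  $ x P z z  z z x x x x $  match z
  4  $ x P z    z x x x x $    match z
  5  $ x P      x x x x $      expand P → x x x
  6  $ x x x x  x x x x $      match x
  7  $ x x x    x x x $        match x
  8  $ x x      x x $          match x
  9  $ x        x $            match x
Accept reached after 9 steps.

9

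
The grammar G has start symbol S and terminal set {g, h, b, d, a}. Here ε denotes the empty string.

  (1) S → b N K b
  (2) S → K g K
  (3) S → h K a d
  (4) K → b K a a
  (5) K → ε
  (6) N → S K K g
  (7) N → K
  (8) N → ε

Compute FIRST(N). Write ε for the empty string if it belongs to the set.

{ε, b, g, h}

FIRST(K): from K→b K a a we get {b}; from K→ε we get {ε}. So FIRST(K) = {ε, b}.
FIRST(S): from S→b N K b we get {b}; from S→K g K we get {b, g}; from S→h K a d we get {h}. So FIRST(S) = {b, g, h}.
FIRST(N): from N→S K K g we get {b, g, h}; from N→K we get {ε, b}; from N→ε we get {ε}. So FIRST(N) = {ε, b, g, h}.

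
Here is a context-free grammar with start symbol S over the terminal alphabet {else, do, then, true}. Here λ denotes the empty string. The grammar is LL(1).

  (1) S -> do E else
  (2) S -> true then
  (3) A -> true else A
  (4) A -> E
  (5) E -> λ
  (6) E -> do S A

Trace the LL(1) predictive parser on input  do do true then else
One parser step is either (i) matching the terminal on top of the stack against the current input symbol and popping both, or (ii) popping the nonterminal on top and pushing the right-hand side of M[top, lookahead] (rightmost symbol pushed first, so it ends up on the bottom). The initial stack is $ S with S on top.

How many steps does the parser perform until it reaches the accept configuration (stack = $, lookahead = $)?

      Stack               Input                   Action
   1  $ S                 do do true then else $  expand S -> do E else
   2  $ else E do         do do true then else $  match do
   3  $ else E            do true then else $     expand E -> do S A
   4  $ else A S do       do true then else $     match do
   5  $ else A S          true then else $        expand S -> true then
   6  $ else A then true  true then else $        match true
   7  $ else A then       then else $             match then
   8  $ else A            else $                  expand A -> E
   9  $ else E            else $                  expand E -> λ
  10  $ else              else $                  match else
Accept reached after 10 steps.

10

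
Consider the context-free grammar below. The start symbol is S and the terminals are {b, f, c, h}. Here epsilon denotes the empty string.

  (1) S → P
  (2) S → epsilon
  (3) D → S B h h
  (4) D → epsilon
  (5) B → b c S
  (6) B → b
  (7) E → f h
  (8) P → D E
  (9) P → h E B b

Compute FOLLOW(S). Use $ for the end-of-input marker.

FIRST(B) = {b}
FIRST(E) = {f}
FIRST(S) = {epsilon, b, f, h}  (via P)
FIRST(D) = {epsilon, b, f, h}  (via S B h h)
FIRST(P) = {b, f, h}  (via D E)
FOLLOW(S) includes $ since S is the start symbol.
FOLLOW(D): in P→D E, D is followed by E with FIRST {f}. Thus FOLLOW(D) = {f}.
FOLLOW(B): in D→S B h h, B is followed by h h with FIRST {h}; in P→h E B b, B is followed by b with FIRST {b}. Thus FOLLOW(B) = {b, h}.
FOLLOW(S): in D→S B h h, S is followed by B h h with FIRST {b}; in B→b c S, the suffix after S is empty, so FOLLOW(S) ⊇ FOLLOW(B) = {b, h}. Thus FOLLOW(S) = {$, b, h}.
FOLLOW(P): in S→P, the suffix after P is empty, so FOLLOW(P) ⊇ FOLLOW(S) = {$, b, h}. Thus FOLLOW(P) = {$, b, h}.
FOLLOW(E): in P→D E, the suffix after E is empty, so FOLLOW(E) ⊇ FOLLOW(P) = {$, b, h}; in P→h E B b, E is followed by B b with FIRST {b}. Thus FOLLOW(E) = {$, b, h}.

{$, b, h}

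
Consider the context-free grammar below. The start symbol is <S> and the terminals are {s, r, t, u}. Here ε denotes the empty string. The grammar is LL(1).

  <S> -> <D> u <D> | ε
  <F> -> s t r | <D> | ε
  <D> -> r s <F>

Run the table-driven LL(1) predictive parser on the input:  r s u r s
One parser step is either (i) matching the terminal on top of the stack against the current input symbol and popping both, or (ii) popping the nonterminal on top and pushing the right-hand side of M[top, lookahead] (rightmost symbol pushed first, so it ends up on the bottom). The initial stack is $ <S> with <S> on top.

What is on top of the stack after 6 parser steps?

     Stack            Input        Action
  1  $ <S>            r s u r s $  expand <S> -> <D> u <D>
  2  $ <D> u <D>      r s u r s $  expand <D> -> r s <F>
  3  $ <D> u <F> s r  r s u r s $  match r
  4  $ <D> u <F> s    s u r s $    match s
  5  $ <D> u <F>      u r s $      expand <F> -> ε
  6  $ <D> u          u r s $      match u
Stack after step 6: $ <D> (top = <D>).

<D>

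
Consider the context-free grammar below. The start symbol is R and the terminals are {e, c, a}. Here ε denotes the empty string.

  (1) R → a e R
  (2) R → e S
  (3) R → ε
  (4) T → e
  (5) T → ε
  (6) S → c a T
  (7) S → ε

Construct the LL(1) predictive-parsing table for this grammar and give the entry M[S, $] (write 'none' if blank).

S → ε

FIRST(R): from R→a e R we get {a}; from R→e S we get {e}; from R→ε we get {ε}. So FIRST(R) = {ε, a, e}.
FIRST(T): from T→e we get {e}; from T→ε we get {ε}. So FIRST(T) = {ε, e}.
FIRST(S): from S→c a T we get {c}; from S→ε we get {ε}. So FIRST(S) = {ε, c}.
FOLLOW(R) includes $ since R is the start symbol.
FOLLOW(R): in R→a e R, the suffix after R is empty (adds nothing new). Thus FOLLOW(R) = {$}.
FOLLOW(S): in R→e S, the suffix after S is empty, so FOLLOW(S) ⊇ FOLLOW(R) = {$}. Thus FOLLOW(S) = {$}.
For S → c a T: FIRST(c a T) = {c}, so it goes in M[S, t] for t ∈ {c}.
For S → ε: FIRST(ε) = {ε}, so it goes in M[S, t] for t ∈ {}; since ε ∈ FIRST, also for every t ∈ FOLLOW(S) = {$}.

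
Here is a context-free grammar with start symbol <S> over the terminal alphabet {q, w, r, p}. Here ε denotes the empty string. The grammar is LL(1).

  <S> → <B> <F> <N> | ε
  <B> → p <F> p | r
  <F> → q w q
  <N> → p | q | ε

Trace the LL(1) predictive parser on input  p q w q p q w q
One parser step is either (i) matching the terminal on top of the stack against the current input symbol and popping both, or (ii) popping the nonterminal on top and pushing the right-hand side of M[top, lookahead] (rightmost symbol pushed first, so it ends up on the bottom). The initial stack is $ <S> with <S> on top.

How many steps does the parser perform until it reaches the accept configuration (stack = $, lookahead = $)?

13

step 1: stack=$ <S>  input=p q w q p q w q $  — expand <S> → <B> <F> <N>
step 2: stack=$ <N> <F> <B>  input=p q w q p q w q $  — expand <B> → p <F> p
step 3: stack=$ <N> <F> p <F> p  input=p q w q p q w q $  — match p
step 4: stack=$ <N> <F> p <F>  input=q w q p q w q $  — expand <F> → q w q
step 5: stack=$ <N> <F> p q w q  input=q w q p q w q $  — match q
step 6: stack=$ <N> <F> p q w  input=w q p q w q $  — match w
step 7: stack=$ <N> <F> p q  input=q p q w q $  — match q
step 8: stack=$ <N> <F> p  input=p q w q $  — match p
step 9: stack=$ <N> <F>  input=q w q $  — expand <F> → q w q
step 10: stack=$ <N> q w q  input=q w q $  — match q
step 11: stack=$ <N> q w  input=w q $  — match w
step 12: stack=$ <N> q  input=q $  — match q
step 13: stack=$ <N>  input=$  — expand <N> → ε
Accept reached after 13 steps.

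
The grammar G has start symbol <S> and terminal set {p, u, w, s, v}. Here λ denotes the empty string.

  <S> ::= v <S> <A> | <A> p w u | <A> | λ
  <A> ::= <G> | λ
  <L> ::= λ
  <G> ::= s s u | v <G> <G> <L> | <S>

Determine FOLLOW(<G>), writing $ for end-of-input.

{$, p, s, v}

FIRST(<L>) = {λ}
FIRST(<S>) = {λ, p, s, v}  (via <A> p w u, <A>)
FIRST(<G>) = {λ, p, s, v}  (via <S>)
FIRST(<A>) = {λ, p, s, v}  (via <G>)
FOLLOW(<S>) includes $ since <S> is the start symbol.
FOLLOW(<S>): in <S>::=v <S> <A>, <S> is followed by <A> with FIRST {λ, p, s, v}; in <S>::=v <S> <A>, the suffix after <S> is nullable (adds nothing new); in <G>::=<S>, the suffix after <S> is empty, so FOLLOW(<S>) ⊇ FOLLOW(<G>) = {$, p, s, v}. Thus FOLLOW(<S>) = {$, p, s, v}.
FOLLOW(<A>): in <S>::=v <S> <A>, the suffix after <A> is empty, so FOLLOW(<A>) ⊇ FOLLOW(<S>) = {$, p, s, v}; in <S>::=<A> p w u, <A> is followed by p w u with FIRST {p}; in <S>::=<A>, the suffix after <A> is empty, so FOLLOW(<A>) ⊇ FOLLOW(<S>) = {$, p, s, v}. Thus FOLLOW(<A>) = {$, p, s, v}.
FOLLOW(<G>): in <A>::=<G>, the suffix after <G> is empty, so FOLLOW(<G>) ⊇ FOLLOW(<A>) = {$, p, s, v}; in <G>::=v <G> <G> <L> (occurrence 1), <G> is followed by <G> <L> with FIRST {λ, p, s, v}; in <G>::=v <G> <G> <L> (occurrence 1), the suffix after <G> is nullable (adds nothing new); in <G>::=v <G> <G> <L> (occurrence 2), <G> is followed by <L> with FIRST {λ}; in <G>::=v <G> <G> <L> (occurrence 2), the suffix after <G> is nullable (adds nothing new). Thus FOLLOW(<G>) = {$, p, s, v}.
FOLLOW(<L>): in <G>::=v <G> <G> <L>, the suffix after <L> is empty, so FOLLOW(<L>) ⊇ FOLLOW(<G>) = {$, p, s, v}. Thus FOLLOW(<L>) = {$, p, s, v}.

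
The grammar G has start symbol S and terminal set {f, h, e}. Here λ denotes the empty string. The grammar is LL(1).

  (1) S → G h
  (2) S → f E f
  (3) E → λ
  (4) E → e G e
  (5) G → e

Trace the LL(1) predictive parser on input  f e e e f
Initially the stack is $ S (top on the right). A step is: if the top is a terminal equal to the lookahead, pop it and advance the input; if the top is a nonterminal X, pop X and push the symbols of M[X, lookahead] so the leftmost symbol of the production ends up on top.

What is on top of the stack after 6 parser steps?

     Stack      Input        Action
  1  $ S        f e e e f $  expand S → f E f
  2  $ f E f    f e e e f $  match f
  3  $ f E      e e e f $    expand E → e G e
  4  $ f e G e  e e e f $    match e
  5  $ f e G    e e f $      expand G → e
  6  $ f e e    e e f $      match e
Stack after step 6: $ f e (top = e).

e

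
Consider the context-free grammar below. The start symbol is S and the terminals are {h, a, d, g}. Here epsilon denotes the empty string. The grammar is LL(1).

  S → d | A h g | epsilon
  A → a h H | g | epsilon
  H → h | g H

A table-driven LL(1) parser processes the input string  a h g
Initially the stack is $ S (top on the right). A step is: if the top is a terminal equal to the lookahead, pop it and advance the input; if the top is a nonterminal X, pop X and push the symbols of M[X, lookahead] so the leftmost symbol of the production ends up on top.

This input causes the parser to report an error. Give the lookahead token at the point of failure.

step 1: stack=$ S  input=a h g $  — expand S → A h g
step 2: stack=$ g h A  input=a h g $  — expand A → a h H
step 3: stack=$ g h H h a  input=a h g $  — match a
step 4: stack=$ g h H h  input=h g $  — match h
step 5: stack=$ g h H  input=g $  — expand H → g H
step 6: stack=$ g h H g  input=g $  — match g
step 7: stack=$ g h H  input=$  — error: M[H, $] is empty

$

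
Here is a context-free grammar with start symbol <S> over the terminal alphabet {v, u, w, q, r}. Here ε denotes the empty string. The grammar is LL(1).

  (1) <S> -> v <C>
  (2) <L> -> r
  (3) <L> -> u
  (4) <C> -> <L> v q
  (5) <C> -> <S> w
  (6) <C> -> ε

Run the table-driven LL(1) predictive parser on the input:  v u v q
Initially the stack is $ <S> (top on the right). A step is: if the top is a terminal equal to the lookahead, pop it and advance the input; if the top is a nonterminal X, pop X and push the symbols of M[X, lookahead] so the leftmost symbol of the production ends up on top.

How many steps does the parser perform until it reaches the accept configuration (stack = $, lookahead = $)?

     Stack      Input      Action
  1  $ <S>      v u v q $  expand <S> -> v <C>
  2  $ <C> v    v u v q $  match v
  3  $ <C>      u v q $    expand <C> -> <L> v q
  4  $ q v <L>  u v q $    expand <L> -> u
  5  $ q v u    u v q $    match u
  6  $ q v      v q $      match v
  7  $ q        q $        match q
Accept reached after 7 steps.

7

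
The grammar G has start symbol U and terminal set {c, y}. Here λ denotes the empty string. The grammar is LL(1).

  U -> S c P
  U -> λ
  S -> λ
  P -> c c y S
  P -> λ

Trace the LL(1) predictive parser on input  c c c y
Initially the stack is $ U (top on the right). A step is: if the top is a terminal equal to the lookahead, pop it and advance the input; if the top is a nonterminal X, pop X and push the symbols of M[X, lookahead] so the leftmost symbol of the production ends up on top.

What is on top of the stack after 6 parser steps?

step 1: stack=$ U  input=c c c y $  — expand U -> S c P
step 2: stack=$ P c S  input=c c c y $  — expand S -> λ
step 3: stack=$ P c  input=c c c y $  — match c
step 4: stack=$ P  input=c c y $  — expand P -> c c y S
step 5: stack=$ S y c c  input=c c y $  — match c
step 6: stack=$ S y c  input=c y $  — match c
Stack after step 6: $ S y (top = y).

y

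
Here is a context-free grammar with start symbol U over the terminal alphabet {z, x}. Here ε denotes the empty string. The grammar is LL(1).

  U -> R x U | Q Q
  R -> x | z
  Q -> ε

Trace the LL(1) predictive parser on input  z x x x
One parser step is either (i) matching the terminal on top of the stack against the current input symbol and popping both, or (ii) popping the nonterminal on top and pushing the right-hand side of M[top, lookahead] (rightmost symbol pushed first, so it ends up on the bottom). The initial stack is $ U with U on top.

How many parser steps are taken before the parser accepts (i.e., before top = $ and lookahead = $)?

11

      Stack    Input      Action
   1  $ U      z x x x $  expand U -> R x U
   2  $ U x R  z x x x $  expand R -> z
   3  $ U x z  z x x x $  match z
   4  $ U x    x x x $    match x
   5  $ U      x x $      expand U -> R x U
   6  $ U x R  x x $      expand R -> x
   7  $ U x x  x x $      match x
   8  $ U x    x $        match x
   9  $ U      $          expand U -> Q Q
  10  $ Q Q    $          expand Q -> ε
  11  $ Q      $          expand Q -> ε
Accept reached after 11 steps.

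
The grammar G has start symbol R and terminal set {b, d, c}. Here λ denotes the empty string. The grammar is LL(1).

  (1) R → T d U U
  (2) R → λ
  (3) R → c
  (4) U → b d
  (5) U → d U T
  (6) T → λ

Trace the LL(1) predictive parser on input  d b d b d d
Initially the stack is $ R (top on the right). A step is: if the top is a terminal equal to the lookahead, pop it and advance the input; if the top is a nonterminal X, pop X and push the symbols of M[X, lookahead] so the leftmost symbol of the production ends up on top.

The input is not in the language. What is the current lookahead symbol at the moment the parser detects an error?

step 1: stack=$ R  input=d b d b d d $  — expand R → T d U U
step 2: stack=$ U U d T  input=d b d b d d $  — expand T → λ
step 3: stack=$ U U d  input=d b d b d d $  — match d
step 4: stack=$ U U  input=b d b d d $  — expand U → b d
step 5: stack=$ U d b  input=b d b d d $  — match b
step 6: stack=$ U d  input=d b d d $  — match d
step 7: stack=$ U  input=b d d $  — expand U → b d
step 8: stack=$ d b  input=b d d $  — match b
step 9: stack=$ d  input=d d $  — match d
step 10: stack=$  input=d $  — error: stack empty but input remains

d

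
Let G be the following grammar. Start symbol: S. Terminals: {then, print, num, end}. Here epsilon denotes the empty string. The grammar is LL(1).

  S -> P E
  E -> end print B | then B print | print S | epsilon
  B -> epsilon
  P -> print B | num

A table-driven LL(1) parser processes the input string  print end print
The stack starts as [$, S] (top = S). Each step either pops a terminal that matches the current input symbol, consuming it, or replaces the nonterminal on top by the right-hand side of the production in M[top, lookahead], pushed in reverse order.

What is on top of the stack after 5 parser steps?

end

step 1: stack=$ S  input=print end print $  — expand S -> P E
step 2: stack=$ E P  input=print end print $  — expand P -> print B
step 3: stack=$ E B print  input=print end print $  — match print
step 4: stack=$ E B  input=end print $  — expand B -> epsilon
step 5: stack=$ E  input=end print $  — expand E -> end print B
Stack after step 5: $ B print end (top = end).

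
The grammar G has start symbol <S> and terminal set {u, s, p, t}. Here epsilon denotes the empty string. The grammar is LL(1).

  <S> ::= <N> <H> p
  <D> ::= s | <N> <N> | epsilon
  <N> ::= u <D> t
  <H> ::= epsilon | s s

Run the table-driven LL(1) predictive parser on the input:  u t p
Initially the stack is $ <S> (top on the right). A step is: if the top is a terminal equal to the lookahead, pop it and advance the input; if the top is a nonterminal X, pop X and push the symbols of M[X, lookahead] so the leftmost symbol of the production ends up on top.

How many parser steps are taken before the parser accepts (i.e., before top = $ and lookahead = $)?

7

     Stack            Input    Action
  1  $ <S>            u t p $  expand <S> ::= <N> <H> p
  2  $ p <H> <N>      u t p $  expand <N> ::= u <D> t
  3  $ p <H> t <D> u  u t p $  match u
  4  $ p <H> t <D>    t p $    expand <D> ::= epsilon
  5  $ p <H> t        t p $    match t
  6  $ p <H>          p $      expand <H> ::= epsilon
  7  $ p              p $      match p
Accept reached after 7 steps.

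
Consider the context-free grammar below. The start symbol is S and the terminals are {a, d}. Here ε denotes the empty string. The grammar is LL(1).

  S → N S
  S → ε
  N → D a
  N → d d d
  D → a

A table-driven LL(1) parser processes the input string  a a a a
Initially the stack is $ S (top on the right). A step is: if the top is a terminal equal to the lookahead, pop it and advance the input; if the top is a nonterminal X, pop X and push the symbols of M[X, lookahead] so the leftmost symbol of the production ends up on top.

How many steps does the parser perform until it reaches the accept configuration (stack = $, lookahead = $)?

step 1: stack=$ S  input=a a a a $  — expand S → N S
step 2: stack=$ S N  input=a a a a $  — expand N → D a
step 3: stack=$ S a D  input=a a a a $  — expand D → a
step 4: stack=$ S a a  input=a a a a $  — match a
step 5: stack=$ S a  input=a a a $  — match a
step 6: stack=$ S  input=a a $  — expand S → N S
step 7: stack=$ S N  input=a a $  — expand N → D a
step 8: stack=$ S a D  input=a a $  — expand D → a
step 9: stack=$ S a a  input=a a $  — match a
step 10: stack=$ S a  input=a $  — match a
step 11: stack=$ S  input=$  — expand S → ε
Accept reached after 11 steps.

11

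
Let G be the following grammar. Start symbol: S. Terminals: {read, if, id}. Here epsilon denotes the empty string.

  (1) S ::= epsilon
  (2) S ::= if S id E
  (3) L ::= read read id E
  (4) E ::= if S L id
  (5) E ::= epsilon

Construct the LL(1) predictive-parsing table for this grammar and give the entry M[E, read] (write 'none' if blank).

E ::= epsilon

FIRST(S): from S::=epsilon we get {epsilon}; from S::=if S id E we get {if}. So FIRST(S) = {epsilon, if}.
FIRST(L): from L::=read read id E we get {read}. So FIRST(L) = {read}.
FIRST(E): from E::=if S L id we get {if}; from E::=epsilon we get {epsilon}. So FIRST(E) = {epsilon, if}.
FOLLOW(S) includes $ since S is the start symbol.
FOLLOW(S): in S::=if S id E, S is followed by id E with FIRST {id}; in E::=if S L id, S is followed by L id with FIRST {read}. Thus FOLLOW(S) = {$, id, read}.
FOLLOW(L): in E::=if S L id, L is followed by id with FIRST {id}. Thus FOLLOW(L) = {id}.
FOLLOW(E): in S::=if S id E, the suffix after E is empty, so FOLLOW(E) ⊇ FOLLOW(S) = {$, id, read}; in L::=read read id E, the suffix after E is empty, so FOLLOW(E) ⊇ FOLLOW(L) = {id}. Thus FOLLOW(E) = {$, id, read}.
For E ::= if S L id: FIRST(if S L id) = {if}, so it goes in M[E, t] for t ∈ {if}.
For E ::= epsilon: FIRST(epsilon) = {epsilon}, so it goes in M[E, t] for t ∈ {}; since epsilon ∈ FIRST, also for every t ∈ FOLLOW(E) = {$, id, read}.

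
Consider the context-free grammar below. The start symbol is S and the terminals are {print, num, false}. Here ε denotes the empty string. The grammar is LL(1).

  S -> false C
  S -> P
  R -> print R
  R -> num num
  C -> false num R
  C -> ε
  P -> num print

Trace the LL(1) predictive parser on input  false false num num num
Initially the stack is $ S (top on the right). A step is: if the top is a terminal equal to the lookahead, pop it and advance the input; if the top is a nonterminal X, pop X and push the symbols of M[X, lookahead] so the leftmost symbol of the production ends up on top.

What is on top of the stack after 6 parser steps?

     Stack          Input                      Action
  1  $ S            false false num num num $  expand S -> false C
  2  $ C false      false false num num num $  match false
  3  $ C            false num num num $        expand C -> false num R
  4  $ R num false  false num num num $        match false
  5  $ R num        num num num $              match num
  6  $ R            num num $                  expand R -> num num
Stack after step 6: $ num num (top = num).

num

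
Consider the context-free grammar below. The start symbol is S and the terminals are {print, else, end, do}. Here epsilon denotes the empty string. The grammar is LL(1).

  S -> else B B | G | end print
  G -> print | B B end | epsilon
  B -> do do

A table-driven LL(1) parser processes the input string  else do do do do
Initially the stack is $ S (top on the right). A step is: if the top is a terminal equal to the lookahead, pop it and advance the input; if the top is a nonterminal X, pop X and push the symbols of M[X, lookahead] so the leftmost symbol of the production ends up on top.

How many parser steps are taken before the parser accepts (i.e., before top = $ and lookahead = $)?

step 1: stack=$ S  input=else do do do do $  — expand S -> else B B
step 2: stack=$ B B else  input=else do do do do $  — match else
step 3: stack=$ B B  input=do do do do $  — expand B -> do do
step 4: stack=$ B do do  input=do do do do $  — match do
step 5: stack=$ B do  input=do do do $  — match do
step 6: stack=$ B  input=do do $  — expand B -> do do
step 7: stack=$ do do  input=do do $  — match do
step 8: stack=$ do  input=do $  — match do
Accept reached after 8 steps.

8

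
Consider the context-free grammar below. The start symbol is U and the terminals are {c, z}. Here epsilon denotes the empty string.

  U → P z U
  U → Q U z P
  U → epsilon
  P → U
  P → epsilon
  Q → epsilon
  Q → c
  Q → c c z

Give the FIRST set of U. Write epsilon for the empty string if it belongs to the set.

FIRST(Q): from Q→epsilon we get {epsilon}; from Q→c we get {c}; from Q→c c z we get {c}. So FIRST(Q) = {epsilon, c}.
FIRST(U): from U→P z U we get {c, z}; from U→Q U z P we get {c, z}; from U→epsilon we get {epsilon}. So FIRST(U) = {epsilon, c, z}.
FIRST(P): from P→U we get {epsilon, c, z}; from P→epsilon we get {epsilon}. So FIRST(P) = {epsilon, c, z}.

{epsilon, c, z}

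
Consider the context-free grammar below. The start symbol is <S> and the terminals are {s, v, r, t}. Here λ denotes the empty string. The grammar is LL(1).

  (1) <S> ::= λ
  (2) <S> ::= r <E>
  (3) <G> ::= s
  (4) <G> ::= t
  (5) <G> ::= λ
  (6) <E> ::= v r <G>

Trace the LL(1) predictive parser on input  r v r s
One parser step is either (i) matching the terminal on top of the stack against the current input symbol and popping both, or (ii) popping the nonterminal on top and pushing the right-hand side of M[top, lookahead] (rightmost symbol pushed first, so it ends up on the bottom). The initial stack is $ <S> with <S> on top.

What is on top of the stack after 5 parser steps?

<G>

     Stack      Input      Action
  1  $ <S>      r v r s $  expand <S> ::= r <E>
  2  $ <E> r    r v r s $  match r
  3  $ <E>      v r s $    expand <E> ::= v r <G>
  4  $ <G> r v  v r s $    match v
  5  $ <G> r    r s $      match r
Stack after step 5: $ <G> (top = <G>).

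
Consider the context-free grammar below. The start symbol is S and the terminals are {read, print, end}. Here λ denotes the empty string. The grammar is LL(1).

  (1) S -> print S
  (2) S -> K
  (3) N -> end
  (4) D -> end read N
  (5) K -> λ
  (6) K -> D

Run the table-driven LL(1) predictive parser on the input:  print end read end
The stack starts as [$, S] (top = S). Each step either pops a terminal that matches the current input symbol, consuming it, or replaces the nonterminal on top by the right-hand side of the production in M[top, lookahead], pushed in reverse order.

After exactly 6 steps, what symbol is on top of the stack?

     Stack         Input                 Action
  1  $ S           print end read end $  expand S -> print S
  2  $ S print     print end read end $  match print
  3  $ S           end read end $        expand S -> K
  4  $ K           end read end $        expand K -> D
  5  $ D           end read end $        expand D -> end read N
  6  $ N read end  end read end $        match end
Stack after step 6: $ N read (top = read).

read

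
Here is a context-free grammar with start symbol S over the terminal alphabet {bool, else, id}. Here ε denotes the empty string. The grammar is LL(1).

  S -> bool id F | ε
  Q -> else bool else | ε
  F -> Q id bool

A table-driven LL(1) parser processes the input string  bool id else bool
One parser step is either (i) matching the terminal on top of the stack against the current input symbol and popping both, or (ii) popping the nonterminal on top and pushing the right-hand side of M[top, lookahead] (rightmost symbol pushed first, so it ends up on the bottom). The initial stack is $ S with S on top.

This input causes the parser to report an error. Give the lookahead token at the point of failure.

$

     Stack                     Input                Action
  1  $ S                       bool id else bool $  expand S -> bool id F
  2  $ F id bool               bool id else bool $  match bool
  3  $ F id                    id else bool $       match id
  4  $ F                       else bool $          expand F -> Q id bool
  5  $ bool id Q               else bool $          expand Q -> else bool else
  6  $ bool id else bool else  else bool $          match else
  7  $ bool id else bool       bool $               match bool
  8  $ bool id else            $                    error: top is terminal else but lookahead is $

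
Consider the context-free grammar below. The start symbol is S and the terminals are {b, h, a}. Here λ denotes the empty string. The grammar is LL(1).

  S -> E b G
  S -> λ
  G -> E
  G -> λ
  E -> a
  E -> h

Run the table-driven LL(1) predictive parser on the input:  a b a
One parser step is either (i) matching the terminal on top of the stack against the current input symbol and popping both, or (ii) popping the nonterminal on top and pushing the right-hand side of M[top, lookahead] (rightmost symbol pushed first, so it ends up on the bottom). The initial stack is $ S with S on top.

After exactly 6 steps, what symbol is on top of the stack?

step 1: stack=$ S  input=a b a $  — expand S -> E b G
step 2: stack=$ G b E  input=a b a $  — expand E -> a
step 3: stack=$ G b a  input=a b a $  — match a
step 4: stack=$ G b  input=b a $  — match b
step 5: stack=$ G  input=a $  — expand G -> E
step 6: stack=$ E  input=a $  — expand E -> a
Stack after step 6: $ a (top = a).

a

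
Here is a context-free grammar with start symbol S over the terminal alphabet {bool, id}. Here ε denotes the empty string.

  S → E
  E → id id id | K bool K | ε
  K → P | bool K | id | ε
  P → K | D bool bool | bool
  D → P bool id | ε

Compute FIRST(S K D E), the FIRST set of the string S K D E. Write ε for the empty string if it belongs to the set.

FIRST(S) = {ε, bool, id}  (via E)
FIRST(E) = {ε, bool, id}  (via K bool K)
FIRST(K) = {ε, bool, id}  (via P)
FIRST(P) = {ε, bool, id}  (via K, D bool bool)
FIRST(D) = {ε, bool, id}  (via P bool id)
FIRST(S K D E): take FIRST of each symbol in turn, carrying on past any symbol whose FIRST contains ε; result {ε, bool, id}.

{ε, bool, id}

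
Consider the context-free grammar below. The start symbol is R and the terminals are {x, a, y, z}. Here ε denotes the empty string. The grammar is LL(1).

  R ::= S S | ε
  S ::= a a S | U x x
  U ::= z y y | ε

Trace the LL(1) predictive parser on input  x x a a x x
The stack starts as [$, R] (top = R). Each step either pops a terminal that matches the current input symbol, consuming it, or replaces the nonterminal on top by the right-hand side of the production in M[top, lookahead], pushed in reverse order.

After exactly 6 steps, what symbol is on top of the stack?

a

     Stack      Input          Action
  1  $ R        x x a a x x $  expand R ::= S S
  2  $ S S      x x a a x x $  expand S ::= U x x
  3  $ S x x U  x x a a x x $  expand U ::= ε
  4  $ S x x    x x a a x x $  match x
  5  $ S x      x a a x x $    match x
  6  $ S        a a x x $      expand S ::= a a S
Stack after step 6: $ S a a (top = a).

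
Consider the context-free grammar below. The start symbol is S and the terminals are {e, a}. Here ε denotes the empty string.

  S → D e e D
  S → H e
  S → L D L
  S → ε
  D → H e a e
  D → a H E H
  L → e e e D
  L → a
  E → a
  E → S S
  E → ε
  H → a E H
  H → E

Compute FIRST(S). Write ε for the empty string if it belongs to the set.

FIRST(L): from L→e e e D we get {e}; from L→a we get {a}. So FIRST(L) = {a, e}.
FIRST(S): from S→D e e D we get {a, e}; from S→H e we get {a, e}; from S→L D L we get {a, e}; from S→ε we get {ε}. So FIRST(S) = {ε, a, e}.
FIRST(E): from E→a we get {a}; from E→S S we get {ε, a, e}; from E→ε we get {ε}. So FIRST(E) = {ε, a, e}.
FIRST(H): from H→a E H we get {a}; from H→E we get {ε, a, e}. So FIRST(H) = {ε, a, e}.
FIRST(D): from D→H e a e we get {a, e}; from D→a H E H we get {a}. So FIRST(D) = {a, e}.

{ε, a, e}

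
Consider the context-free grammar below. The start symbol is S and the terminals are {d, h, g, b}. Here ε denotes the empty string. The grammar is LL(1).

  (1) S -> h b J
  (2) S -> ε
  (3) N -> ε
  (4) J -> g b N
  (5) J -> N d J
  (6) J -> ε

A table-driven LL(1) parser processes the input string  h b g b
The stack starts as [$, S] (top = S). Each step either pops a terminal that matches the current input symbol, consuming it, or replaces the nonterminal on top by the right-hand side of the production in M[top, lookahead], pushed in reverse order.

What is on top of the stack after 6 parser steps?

N

step 1: stack=$ S  input=h b g b $  — expand S -> h b J
step 2: stack=$ J b h  input=h b g b $  — match h
step 3: stack=$ J b  input=b g b $  — match b
step 4: stack=$ J  input=g b $  — expand J -> g b N
step 5: stack=$ N b g  input=g b $  — match g
step 6: stack=$ N b  input=b $  — match b
Stack after step 6: $ N (top = N).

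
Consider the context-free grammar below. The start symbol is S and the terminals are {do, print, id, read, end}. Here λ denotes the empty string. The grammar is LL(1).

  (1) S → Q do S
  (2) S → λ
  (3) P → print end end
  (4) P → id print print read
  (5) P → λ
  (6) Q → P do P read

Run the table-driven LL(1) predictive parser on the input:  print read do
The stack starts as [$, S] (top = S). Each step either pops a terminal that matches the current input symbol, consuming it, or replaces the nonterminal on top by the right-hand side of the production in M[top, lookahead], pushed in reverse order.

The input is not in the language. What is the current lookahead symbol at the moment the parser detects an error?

read

     Stack                           Input            Action
  1  $ S                             print read do $  expand S → Q do S
  2  $ S do Q                        print read do $  expand Q → P do P read
  3  $ S do read P do P              print read do $  expand P → print end end
  4  $ S do read P do end end print  print read do $  match print
  5  $ S do read P do end end        read do $        error: top is terminal end but lookahead is read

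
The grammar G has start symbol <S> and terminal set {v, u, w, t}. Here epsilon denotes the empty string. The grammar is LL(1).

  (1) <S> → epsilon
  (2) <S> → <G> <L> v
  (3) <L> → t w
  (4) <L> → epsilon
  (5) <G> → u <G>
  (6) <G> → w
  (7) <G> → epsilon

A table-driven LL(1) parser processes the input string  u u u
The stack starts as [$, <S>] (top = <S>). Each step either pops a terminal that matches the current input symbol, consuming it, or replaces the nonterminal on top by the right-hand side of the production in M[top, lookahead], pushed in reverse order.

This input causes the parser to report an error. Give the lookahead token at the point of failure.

$

     Stack          Input    Action
  1  $ <S>          u u u $  expand <S> → <G> <L> v
  2  $ v <L> <G>    u u u $  expand <G> → u <G>
  3  $ v <L> <G> u  u u u $  match u
  4  $ v <L> <G>    u u $    expand <G> → u <G>
  5  $ v <L> <G> u  u u $    match u
  6  $ v <L> <G>    u $      expand <G> → u <G>
  7  $ v <L> <G> u  u $      match u
  8  $ v <L> <G>    $        error: M[<G>, $] is empty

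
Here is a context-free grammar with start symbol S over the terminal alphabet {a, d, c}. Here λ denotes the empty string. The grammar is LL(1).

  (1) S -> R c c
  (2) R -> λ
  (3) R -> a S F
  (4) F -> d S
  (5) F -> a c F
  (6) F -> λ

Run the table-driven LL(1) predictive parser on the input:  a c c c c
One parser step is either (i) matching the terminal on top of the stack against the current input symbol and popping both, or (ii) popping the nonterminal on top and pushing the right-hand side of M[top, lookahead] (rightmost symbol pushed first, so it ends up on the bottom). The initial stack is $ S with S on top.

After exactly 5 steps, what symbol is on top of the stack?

step 1: stack=$ S  input=a c c c c $  — expand S -> R c c
step 2: stack=$ c c R  input=a c c c c $  — expand R -> a S F
step 3: stack=$ c c F S a  input=a c c c c $  — match a
step 4: stack=$ c c F S  input=c c c c $  — expand S -> R c c
step 5: stack=$ c c F c c R  input=c c c c $  — expand R -> λ
Stack after step 5: $ c c F c c (top = c).

c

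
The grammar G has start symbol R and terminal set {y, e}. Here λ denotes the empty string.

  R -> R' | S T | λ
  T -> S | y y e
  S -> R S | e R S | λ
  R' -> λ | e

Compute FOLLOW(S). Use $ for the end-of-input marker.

FIRST(R'): from R'->λ we get {λ}; from R'->e we get {e}. So FIRST(R') = {λ, e}.
FIRST(R): from R->R' we get {λ, e}; from R->S T we get {λ, e, y}; from R->λ we get {λ}. So FIRST(R) = {λ, e, y}.
FIRST(S): from S->R S we get {λ, e, y}; from S->e R S we get {e}; from S->λ we get {λ}. So FIRST(S) = {λ, e, y}.
FIRST(T): from T->S we get {λ, e, y}; from T->y y e we get {y}. So FIRST(T) = {λ, e, y}.
FOLLOW(R) includes $ since R is the start symbol.
FOLLOW(R): in S->R S, R is followed by S with FIRST {λ, e, y}; in S->R S, the suffix after R is nullable, so FOLLOW(R) ⊇ FOLLOW(S) = {$, e, y}; in S->e R S, R is followed by S with FIRST {λ, e, y}; in S->e R S, the suffix after R is nullable, so FOLLOW(R) ⊇ FOLLOW(S) = {$, e, y}. Thus FOLLOW(R) = {$, e, y}.
FOLLOW(T): in R->S T, the suffix after T is empty, so FOLLOW(T) ⊇ FOLLOW(R) = {$, e, y}. Thus FOLLOW(T) = {$, e, y}.
FOLLOW(S): in R->S T, S is followed by T with FIRST {λ, e, y}; in R->S T, the suffix after S is nullable, so FOLLOW(S) ⊇ FOLLOW(R) = {$, e, y}; in T->S, the suffix after S is empty, so FOLLOW(S) ⊇ FOLLOW(T) = {$, e, y}; in S->R S, the suffix after S is empty (adds nothing new); in S->e R S, the suffix after S is empty (adds nothing new). Thus FOLLOW(S) = {$, e, y}.
FOLLOW(R'): in R->R', the suffix after R' is empty, so FOLLOW(R') ⊇ FOLLOW(R) = {$, e, y}. Thus FOLLOW(R') = {$, e, y}.

{$, e, y}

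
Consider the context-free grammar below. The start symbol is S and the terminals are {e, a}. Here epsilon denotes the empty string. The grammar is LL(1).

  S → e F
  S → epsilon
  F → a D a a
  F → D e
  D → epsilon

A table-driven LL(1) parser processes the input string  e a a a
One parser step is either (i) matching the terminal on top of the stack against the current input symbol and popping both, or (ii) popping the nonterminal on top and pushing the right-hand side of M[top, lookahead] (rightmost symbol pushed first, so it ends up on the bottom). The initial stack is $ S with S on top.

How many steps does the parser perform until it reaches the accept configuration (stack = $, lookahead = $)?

7

step 1: stack=$ S  input=e a a a $  — expand S → e F
step 2: stack=$ F e  input=e a a a $  — match e
step 3: stack=$ F  input=a a a $  — expand F → a D a a
step 4: stack=$ a a D a  input=a a a $  — match a
step 5: stack=$ a a D  input=a a $  — expand D → epsilon
step 6: stack=$ a a  input=a a $  — match a
step 7: stack=$ a  input=a $  — match a
Accept reached after 7 steps.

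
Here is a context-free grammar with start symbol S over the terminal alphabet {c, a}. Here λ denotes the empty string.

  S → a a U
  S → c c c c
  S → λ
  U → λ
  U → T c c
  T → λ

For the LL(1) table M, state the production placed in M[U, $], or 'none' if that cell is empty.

FIRST(S): from S→a a U we get {a}; from S→c c c c we get {c}; from S→λ we get {λ}. So FIRST(S) = {λ, a, c}.
FIRST(T): from T→λ we get {λ}. So FIRST(T) = {λ}.
FIRST(U): from U→λ we get {λ}; from U→T c c we get {c}. So FIRST(U) = {λ, c}.
FOLLOW(S) includes $ since S is the start symbol.
FOLLOW(S): S appears on no right-hand side. Thus FOLLOW(S) = {$}.
FOLLOW(U): in S→a a U, the suffix after U is empty, so FOLLOW(U) ⊇ FOLLOW(S) = {$}. Thus FOLLOW(U) = {$}.
For U → λ: FIRST(λ) = {λ}, so it goes in M[U, t] for t ∈ {}; since λ ∈ FIRST, also for every t ∈ FOLLOW(U) = {$}.
For U → T c c: FIRST(T c c) = {c}, so it goes in M[U, t] for t ∈ {c}.

U → λ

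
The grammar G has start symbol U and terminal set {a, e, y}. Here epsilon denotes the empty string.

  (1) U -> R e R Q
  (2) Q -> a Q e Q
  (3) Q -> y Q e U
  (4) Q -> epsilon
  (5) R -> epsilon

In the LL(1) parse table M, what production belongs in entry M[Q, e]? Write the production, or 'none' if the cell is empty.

Q -> epsilon

FIRST(Q) = {epsilon, a, y}
FIRST(R) = {epsilon}
FIRST(U) = {e}  (via R e R Q)
FOLLOW(U) includes $ since U is the start symbol.
FOLLOW(U): in Q->y Q e U, the suffix after U is empty, so FOLLOW(U) ⊇ FOLLOW(Q) = {$, e}. Thus FOLLOW(U) = {$, e}.
FOLLOW(Q): in U->R e R Q, the suffix after Q is empty, so FOLLOW(Q) ⊇ FOLLOW(U) = {$, e}; in Q->a Q e Q (occurrence 1), Q is followed by e Q with FIRST {e}; in Q->a Q e Q (occurrence 2), the suffix after Q is empty (adds nothing new); in Q->y Q e U, Q is followed by e U with FIRST {e}. Thus FOLLOW(Q) = {$, e}.
For Q -> a Q e Q: FIRST(a Q e Q) = {a}, so it goes in M[Q, t] for t ∈ {a}.
For Q -> y Q e U: FIRST(y Q e U) = {y}, so it goes in M[Q, t] for t ∈ {y}.
For Q -> epsilon: FIRST(epsilon) = {epsilon}, so it goes in M[Q, t] for t ∈ {}; since epsilon ∈ FIRST, also for every t ∈ FOLLOW(Q) = {$, e}.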